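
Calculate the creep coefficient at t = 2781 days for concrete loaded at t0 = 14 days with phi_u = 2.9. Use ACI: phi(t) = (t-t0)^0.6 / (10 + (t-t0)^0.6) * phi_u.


dt = 2781 - 14 = 2767
phi = 2767^0.6 / (10 + 2767^0.6) * 2.9
= 2.67

2.67


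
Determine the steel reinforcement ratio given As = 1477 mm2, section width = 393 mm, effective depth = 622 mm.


rho = As / (b * d)
= 1477 / (393 * 622)
= 0.006

0.006


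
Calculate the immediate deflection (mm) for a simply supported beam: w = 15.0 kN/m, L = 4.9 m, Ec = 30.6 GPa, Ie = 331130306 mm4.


Convert: L = 4.9 m = 4900 mm, Ec = 30.6 GPa = 30600 MPa
delta = 5 * 15.0 * 4900^4 / (384 * 30600 * 331130306)
= 11.11 mm

11.11


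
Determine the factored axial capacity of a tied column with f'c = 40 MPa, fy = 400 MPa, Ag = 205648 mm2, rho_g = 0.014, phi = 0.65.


Ast = rho * Ag = 0.014 * 205648 = 2879.072 mm2
phi*Pn = 0.65 * 0.80 * (0.85 * 40 * (205648 - 2879.072) + 400 * 2879.072) / 1000
= 4183.8 kN

4183.8


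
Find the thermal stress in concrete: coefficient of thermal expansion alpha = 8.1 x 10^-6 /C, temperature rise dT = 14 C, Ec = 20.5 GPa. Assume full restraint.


sigma = alpha * dT * Ec
= 8.1e-6 * 14 * 20.5 * 1000
= 2.325 MPa

2.325


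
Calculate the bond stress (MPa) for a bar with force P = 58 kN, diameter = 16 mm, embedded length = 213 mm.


u = P / (pi * db * ld)
= 58 * 1000 / (pi * 16 * 213)
= 5.417 MPa

5.417


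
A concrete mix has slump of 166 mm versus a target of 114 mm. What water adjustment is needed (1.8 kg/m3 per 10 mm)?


Difference = 114 - 166 = -52 mm
Water adjustment = -52 * 1.8 / 10 = -9.4 kg/m3

-9.4


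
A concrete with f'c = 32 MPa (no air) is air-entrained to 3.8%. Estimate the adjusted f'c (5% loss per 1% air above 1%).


Strength loss = (3.8 - 1) * 5 = 14.0%
f'c = 32 * (1 - 14.0/100)
= 27.52 MPa

27.52


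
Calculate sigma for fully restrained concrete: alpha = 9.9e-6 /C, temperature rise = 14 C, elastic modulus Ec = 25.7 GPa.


sigma = alpha * dT * Ec
= 9.9e-6 * 14 * 25.7 * 1000
= 3.562 MPa

3.562


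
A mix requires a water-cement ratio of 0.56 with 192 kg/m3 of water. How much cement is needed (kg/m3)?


Cement = water / (w/c)
= 192 / 0.56
= 342.9 kg/m3

342.9


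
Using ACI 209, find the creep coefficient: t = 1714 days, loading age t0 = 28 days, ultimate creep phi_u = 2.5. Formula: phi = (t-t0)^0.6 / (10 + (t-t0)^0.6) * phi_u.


dt = 1714 - 28 = 1686
phi = 1686^0.6 / (10 + 1686^0.6) * 2.5
= 2.24

2.24


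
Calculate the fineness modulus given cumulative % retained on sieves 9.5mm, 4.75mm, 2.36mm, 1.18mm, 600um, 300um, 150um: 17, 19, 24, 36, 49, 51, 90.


FM = sum(cumulative % retained) / 100
= 286 / 100
= 2.86

2.86


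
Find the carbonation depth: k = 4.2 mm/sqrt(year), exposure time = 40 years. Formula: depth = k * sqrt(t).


depth = k * sqrt(t)
= 4.2 * sqrt(40)
= 26.56 mm

26.56


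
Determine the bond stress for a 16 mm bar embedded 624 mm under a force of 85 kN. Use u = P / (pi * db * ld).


u = P / (pi * db * ld)
= 85 * 1000 / (pi * 16 * 624)
= 2.71 MPa

2.71


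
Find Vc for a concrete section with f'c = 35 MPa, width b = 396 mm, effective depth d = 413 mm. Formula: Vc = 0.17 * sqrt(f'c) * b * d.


Vc = 0.17 * sqrt(35) * 396 * 413 / 1000
= 164.49 kN

164.49


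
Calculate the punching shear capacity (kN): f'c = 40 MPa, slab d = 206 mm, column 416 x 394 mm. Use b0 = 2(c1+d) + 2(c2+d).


b0 = 2*(416 + 206) + 2*(394 + 206) = 2444 mm
Vc = 0.33 * sqrt(40) * 2444 * 206 / 1000
= 1050.78 kN

1050.78


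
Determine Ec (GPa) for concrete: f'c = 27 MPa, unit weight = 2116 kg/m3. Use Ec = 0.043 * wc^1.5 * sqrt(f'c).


Ec = 0.043 * 2116^1.5 * sqrt(27) / 1000
= 21.75 GPa

21.75


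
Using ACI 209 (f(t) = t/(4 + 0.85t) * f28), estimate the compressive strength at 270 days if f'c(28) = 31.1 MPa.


f(270) = 270 / (4 + 0.85 * 270) * 31.1
= 270 / 233.5 * 31.1
= 35.96 MPa

35.96


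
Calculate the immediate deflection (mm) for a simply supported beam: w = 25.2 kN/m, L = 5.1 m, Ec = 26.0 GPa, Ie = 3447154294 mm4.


Convert: L = 5.1 m = 5100 mm, Ec = 26.0 GPa = 26000 MPa
delta = 5 * 25.2 * 5100^4 / (384 * 26000 * 3447154294)
= 2.48 mm

2.48


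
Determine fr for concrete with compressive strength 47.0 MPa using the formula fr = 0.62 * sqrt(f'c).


fr = 0.62 * sqrt(47.0)
= 4.251 MPa

4.251


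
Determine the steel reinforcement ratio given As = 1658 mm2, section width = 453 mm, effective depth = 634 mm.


rho = As / (b * d)
= 1658 / (453 * 634)
= 0.0058

0.0058


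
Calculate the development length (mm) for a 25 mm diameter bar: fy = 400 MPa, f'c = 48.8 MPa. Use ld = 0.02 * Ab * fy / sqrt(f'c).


Ab = pi * 25^2 / 4 = 490.874 mm2
ld = 0.02 * 490.874 * 400 / sqrt(48.8)
= 562.1 mm

562.1


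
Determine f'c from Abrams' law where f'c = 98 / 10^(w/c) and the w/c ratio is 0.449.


f'c = 98 / 10^0.449
= 98 / 2.812
= 34.85 MPa

34.85


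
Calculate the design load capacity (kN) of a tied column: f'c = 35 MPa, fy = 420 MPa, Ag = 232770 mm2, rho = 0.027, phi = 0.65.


Ast = rho * Ag = 0.027 * 232770 = 6284.79 mm2
phi*Pn = 0.65 * 0.80 * (0.85 * 35 * (232770 - 6284.79) + 420 * 6284.79) / 1000
= 4876.32 kN

4876.32


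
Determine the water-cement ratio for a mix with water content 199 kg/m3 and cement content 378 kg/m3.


w/c = water / cement
w/c = 199 / 378 = 0.526

0.526


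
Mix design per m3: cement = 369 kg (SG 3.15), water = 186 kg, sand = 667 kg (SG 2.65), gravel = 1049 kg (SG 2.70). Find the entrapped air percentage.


Vol cement = 369 / (3.15 * 1000) = 0.117143 m3
Vol water = 186 / 1000 = 0.186 m3
Vol sand = 667 / (2.65 * 1000) = 0.251698 m3
Vol gravel = 1049 / (2.70 * 1000) = 0.388519 m3
Total solid + water volume = 0.943359 m3
Air = (1 - 0.943359) * 100 = 5.66%

5.66


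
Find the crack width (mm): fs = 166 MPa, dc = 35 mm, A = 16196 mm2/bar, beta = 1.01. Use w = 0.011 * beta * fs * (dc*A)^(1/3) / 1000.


w = 0.011 * beta * fs * (dc * A)^(1/3) / 1000
= 0.011 * 1.01 * 166 * (35 * 16196)^(1/3) / 1000
= 0.153 mm

0.153


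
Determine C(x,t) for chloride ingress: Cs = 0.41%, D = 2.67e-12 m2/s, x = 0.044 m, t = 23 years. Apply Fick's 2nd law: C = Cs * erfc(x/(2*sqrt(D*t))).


t_seconds = 23 * 365.25 * 24 * 3600 = 725824800.0 s
arg = 0.044 / (2 * sqrt(2.67e-12 * 725824800.0))
= 0.4997
erfc(0.4997) = 0.4797
C = 0.41 * 0.4797 = 0.1967%

0.1967


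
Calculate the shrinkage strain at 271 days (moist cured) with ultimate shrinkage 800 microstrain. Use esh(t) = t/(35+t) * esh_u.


esh(271) = 271 / (35 + 271) * 800
= 271 / 306 * 800
= 708.5 microstrain

708.5


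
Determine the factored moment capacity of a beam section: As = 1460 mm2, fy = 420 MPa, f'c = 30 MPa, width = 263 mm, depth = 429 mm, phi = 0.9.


a = As * fy / (0.85 * f'c * b)
= 1460 * 420 / (0.85 * 30 * 263)
= 91.4337 mm
Mn = As * fy * (d - a/2) / 10^6
= 235.0292 kN-m
phi*Mn = 0.9 * 235.0292 = 211.53 kN-m

211.53


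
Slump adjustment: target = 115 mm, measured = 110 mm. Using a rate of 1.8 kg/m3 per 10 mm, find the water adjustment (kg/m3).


Difference = 115 - 110 = 5 mm
Water adjustment = 5 * 1.8 / 10 = 0.9 kg/m3

0.9


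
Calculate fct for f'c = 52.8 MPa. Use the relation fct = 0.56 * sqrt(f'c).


fct = 0.56 * sqrt(52.8)
= 0.56 * 7.266
= 4.069 MPa

4.069


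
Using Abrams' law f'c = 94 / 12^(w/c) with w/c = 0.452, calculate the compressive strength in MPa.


f'c = 94 / 12^0.452
= 94 / 3.075
= 30.57 MPa

30.57


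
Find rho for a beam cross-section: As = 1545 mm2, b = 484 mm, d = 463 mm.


rho = As / (b * d)
= 1545 / (484 * 463)
= 0.0069

0.0069


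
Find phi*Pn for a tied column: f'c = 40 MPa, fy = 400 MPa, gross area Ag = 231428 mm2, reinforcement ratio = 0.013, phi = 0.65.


Ast = rho * Ag = 0.013 * 231428 = 3008.564 mm2
phi*Pn = 0.65 * 0.80 * (0.85 * 40 * (231428 - 3008.564) + 400 * 3008.564) / 1000
= 4664.24 kN

4664.24


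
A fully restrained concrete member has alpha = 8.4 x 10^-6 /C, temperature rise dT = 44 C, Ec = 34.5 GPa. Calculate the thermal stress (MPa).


sigma = alpha * dT * Ec
= 8.4e-6 * 44 * 34.5 * 1000
= 12.751 MPa

12.751


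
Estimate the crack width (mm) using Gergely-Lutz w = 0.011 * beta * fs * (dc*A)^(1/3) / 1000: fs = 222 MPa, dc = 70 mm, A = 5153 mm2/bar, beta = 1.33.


w = 0.011 * beta * fs * (dc * A)^(1/3) / 1000
= 0.011 * 1.33 * 222 * (70 * 5153)^(1/3) / 1000
= 0.231 mm

0.231


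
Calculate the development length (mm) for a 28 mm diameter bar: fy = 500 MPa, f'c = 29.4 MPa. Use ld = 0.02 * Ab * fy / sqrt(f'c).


Ab = pi * 28^2 / 4 = 615.752 mm2
ld = 0.02 * 615.752 * 500 / sqrt(29.4)
= 1135.6 mm

1135.6


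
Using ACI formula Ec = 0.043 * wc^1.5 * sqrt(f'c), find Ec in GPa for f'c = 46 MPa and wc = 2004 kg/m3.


Ec = 0.043 * 2004^1.5 * sqrt(46) / 1000
= 26.16 GPa

26.16


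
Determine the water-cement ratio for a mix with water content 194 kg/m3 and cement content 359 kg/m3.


w/c = water / cement
w/c = 194 / 359 = 0.54

0.54


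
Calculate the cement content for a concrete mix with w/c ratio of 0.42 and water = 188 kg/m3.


Cement = water / (w/c)
= 188 / 0.42
= 447.6 kg/m3

447.6


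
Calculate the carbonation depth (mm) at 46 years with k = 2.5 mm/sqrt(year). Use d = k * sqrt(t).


depth = k * sqrt(t)
= 2.5 * sqrt(46)
= 16.96 mm

16.96


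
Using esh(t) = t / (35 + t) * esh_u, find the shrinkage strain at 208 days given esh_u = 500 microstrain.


esh(208) = 208 / (35 + 208) * 500
= 208 / 243 * 500
= 428.0 microstrain

428.0


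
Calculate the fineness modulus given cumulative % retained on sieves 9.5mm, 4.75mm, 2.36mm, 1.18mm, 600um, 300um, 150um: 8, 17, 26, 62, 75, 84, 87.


FM = sum(cumulative % retained) / 100
= 359 / 100
= 3.59

3.59


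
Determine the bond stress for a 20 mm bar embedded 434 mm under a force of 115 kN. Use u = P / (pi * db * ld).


u = P / (pi * db * ld)
= 115 * 1000 / (pi * 20 * 434)
= 4.217 MPa

4.217


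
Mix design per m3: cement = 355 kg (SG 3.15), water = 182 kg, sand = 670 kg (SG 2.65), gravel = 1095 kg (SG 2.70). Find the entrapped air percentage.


Vol cement = 355 / (3.15 * 1000) = 0.112698 m3
Vol water = 182 / 1000 = 0.182 m3
Vol sand = 670 / (2.65 * 1000) = 0.25283 m3
Vol gravel = 1095 / (2.70 * 1000) = 0.405556 m3
Total solid + water volume = 0.953084 m3
Air = (1 - 0.953084) * 100 = 4.69%

4.69


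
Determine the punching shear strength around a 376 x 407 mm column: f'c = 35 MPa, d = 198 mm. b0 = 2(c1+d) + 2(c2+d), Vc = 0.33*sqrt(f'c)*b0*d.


b0 = 2*(376 + 198) + 2*(407 + 198) = 2358 mm
Vc = 0.33 * sqrt(35) * 2358 * 198 / 1000
= 911.5 kN

911.5


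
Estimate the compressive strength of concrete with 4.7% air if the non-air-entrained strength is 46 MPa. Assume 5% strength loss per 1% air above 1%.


Strength loss = (4.7 - 1) * 5 = 18.5%
f'c = 46 * (1 - 18.5/100)
= 37.49 MPa

37.49


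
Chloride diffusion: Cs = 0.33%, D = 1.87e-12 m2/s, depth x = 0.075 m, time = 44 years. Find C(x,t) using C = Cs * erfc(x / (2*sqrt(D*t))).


t_seconds = 44 * 365.25 * 24 * 3600 = 1388534400.0 s
arg = 0.075 / (2 * sqrt(1.87e-12 * 1388534400.0))
= 0.7359
erfc(0.7359) = 0.298
C = 0.33 * 0.298 = 0.0983%

0.0983


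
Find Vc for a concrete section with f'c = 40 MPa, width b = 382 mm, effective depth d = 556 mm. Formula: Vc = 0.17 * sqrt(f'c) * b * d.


Vc = 0.17 * sqrt(40) * 382 * 556 / 1000
= 228.36 kN

228.36


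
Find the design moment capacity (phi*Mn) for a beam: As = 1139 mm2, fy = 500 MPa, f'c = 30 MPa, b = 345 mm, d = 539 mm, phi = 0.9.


a = As * fy / (0.85 * f'c * b)
= 1139 * 500 / (0.85 * 30 * 345)
= 64.7343 mm
Mn = As * fy * (d - a/2) / 10^6
= 288.5274 kN-m
phi*Mn = 0.9 * 288.5274 = 259.67 kN-m

259.67


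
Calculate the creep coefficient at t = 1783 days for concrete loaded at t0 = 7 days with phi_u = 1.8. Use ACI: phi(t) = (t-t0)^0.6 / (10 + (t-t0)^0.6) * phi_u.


dt = 1783 - 7 = 1776
phi = 1776^0.6 / (10 + 1776^0.6) * 1.8
= 1.618

1.618


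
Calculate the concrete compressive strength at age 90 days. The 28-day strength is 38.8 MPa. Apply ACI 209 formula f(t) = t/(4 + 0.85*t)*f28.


f(90) = 90 / (4 + 0.85 * 90) * 38.8
= 90 / 80.5 * 38.8
= 43.38 MPa

43.38


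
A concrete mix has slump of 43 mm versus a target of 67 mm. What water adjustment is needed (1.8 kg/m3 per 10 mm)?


Difference = 67 - 43 = 24 mm
Water adjustment = 24 * 1.8 / 10 = 4.3 kg/m3

4.3


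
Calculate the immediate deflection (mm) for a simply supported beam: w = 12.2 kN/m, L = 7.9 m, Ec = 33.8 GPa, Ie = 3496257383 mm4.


Convert: L = 7.9 m = 7900 mm, Ec = 33.8 GPa = 33800 MPa
delta = 5 * 12.2 * 7900^4 / (384 * 33800 * 3496257383)
= 5.24 mm

5.24


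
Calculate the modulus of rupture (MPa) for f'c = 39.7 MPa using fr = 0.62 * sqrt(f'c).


fr = 0.62 * sqrt(39.7)
= 3.906 MPa

3.906


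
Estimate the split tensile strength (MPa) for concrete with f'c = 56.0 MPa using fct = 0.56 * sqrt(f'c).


fct = 0.56 * sqrt(56.0)
= 0.56 * 7.483
= 4.191 MPa

4.191


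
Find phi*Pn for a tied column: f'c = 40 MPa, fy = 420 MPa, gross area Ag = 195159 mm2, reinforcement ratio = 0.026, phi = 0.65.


Ast = rho * Ag = 0.026 * 195159 = 5074.134 mm2
phi*Pn = 0.65 * 0.80 * (0.85 * 40 * (195159 - 5074.134) + 420 * 5074.134) / 1000
= 4468.89 kN

4468.89


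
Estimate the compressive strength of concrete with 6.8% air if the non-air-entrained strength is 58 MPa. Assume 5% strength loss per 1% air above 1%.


Strength loss = (6.8 - 1) * 5 = 29.0%
f'c = 58 * (1 - 29.0/100)
= 41.18 MPa

41.18


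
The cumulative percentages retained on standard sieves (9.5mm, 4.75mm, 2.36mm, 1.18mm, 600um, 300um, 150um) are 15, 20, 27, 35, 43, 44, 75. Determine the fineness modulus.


FM = sum(cumulative % retained) / 100
= 259 / 100
= 2.59

2.59


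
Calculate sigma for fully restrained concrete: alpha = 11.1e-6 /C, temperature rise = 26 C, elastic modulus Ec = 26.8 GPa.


sigma = alpha * dT * Ec
= 11.1e-6 * 26 * 26.8 * 1000
= 7.734 MPa

7.734


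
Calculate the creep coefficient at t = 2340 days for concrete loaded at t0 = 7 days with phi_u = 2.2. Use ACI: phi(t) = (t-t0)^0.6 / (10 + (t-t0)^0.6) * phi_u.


dt = 2340 - 7 = 2333
phi = 2333^0.6 / (10 + 2333^0.6) * 2.2
= 2.009

2.009


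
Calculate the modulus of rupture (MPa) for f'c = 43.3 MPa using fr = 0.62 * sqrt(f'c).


fr = 0.62 * sqrt(43.3)
= 4.08 MPa

4.08


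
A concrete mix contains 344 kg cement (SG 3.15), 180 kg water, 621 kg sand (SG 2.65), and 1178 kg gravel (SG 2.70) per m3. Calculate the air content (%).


Vol cement = 344 / (3.15 * 1000) = 0.109206 m3
Vol water = 180 / 1000 = 0.18 m3
Vol sand = 621 / (2.65 * 1000) = 0.23434 m3
Vol gravel = 1178 / (2.70 * 1000) = 0.436296 m3
Total solid + water volume = 0.959842 m3
Air = (1 - 0.959842) * 100 = 4.02%

4.02


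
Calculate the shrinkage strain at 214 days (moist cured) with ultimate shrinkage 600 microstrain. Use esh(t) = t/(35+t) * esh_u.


esh(214) = 214 / (35 + 214) * 600
= 214 / 249 * 600
= 515.7 microstrain

515.7


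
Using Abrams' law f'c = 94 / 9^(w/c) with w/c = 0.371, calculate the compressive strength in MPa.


f'c = 94 / 9^0.371
= 94 / 2.26
= 41.6 MPa

41.6


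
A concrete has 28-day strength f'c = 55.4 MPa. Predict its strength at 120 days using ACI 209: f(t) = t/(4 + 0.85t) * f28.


f(120) = 120 / (4 + 0.85 * 120) * 55.4
= 120 / 106.0 * 55.4
= 62.72 MPa

62.72


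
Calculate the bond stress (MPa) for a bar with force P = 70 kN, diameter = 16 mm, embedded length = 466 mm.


u = P / (pi * db * ld)
= 70 * 1000 / (pi * 16 * 466)
= 2.988 MPa

2.988


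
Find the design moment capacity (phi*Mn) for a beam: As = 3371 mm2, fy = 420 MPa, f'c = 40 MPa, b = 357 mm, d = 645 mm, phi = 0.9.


a = As * fy / (0.85 * f'c * b)
= 3371 * 420 / (0.85 * 40 * 357)
= 116.6436 mm
Mn = As * fy * (d - a/2) / 10^6
= 830.6307 kN-m
phi*Mn = 0.9 * 830.6307 = 747.57 kN-m

747.57


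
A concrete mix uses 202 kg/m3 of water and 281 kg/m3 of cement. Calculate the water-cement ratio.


w/c = water / cement
w/c = 202 / 281 = 0.719

0.719


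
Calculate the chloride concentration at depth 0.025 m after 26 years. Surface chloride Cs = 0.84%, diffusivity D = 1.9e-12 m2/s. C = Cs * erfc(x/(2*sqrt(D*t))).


t_seconds = 26 * 365.25 * 24 * 3600 = 820497600.0 s
arg = 0.025 / (2 * sqrt(1.9e-12 * 820497600.0))
= 0.3166
erfc(0.3166) = 0.6544
C = 0.84 * 0.6544 = 0.5497%

0.5497


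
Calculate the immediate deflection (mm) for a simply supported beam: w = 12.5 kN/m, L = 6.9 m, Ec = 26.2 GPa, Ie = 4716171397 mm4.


Convert: L = 6.9 m = 6900 mm, Ec = 26.2 GPa = 26200 MPa
delta = 5 * 12.5 * 6900^4 / (384 * 26200 * 4716171397)
= 2.99 mm

2.99


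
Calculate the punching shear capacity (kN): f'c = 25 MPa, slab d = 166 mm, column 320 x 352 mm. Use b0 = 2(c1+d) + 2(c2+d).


b0 = 2*(320 + 166) + 2*(352 + 166) = 2008 mm
Vc = 0.33 * sqrt(25) * 2008 * 166 / 1000
= 549.99 kN

549.99


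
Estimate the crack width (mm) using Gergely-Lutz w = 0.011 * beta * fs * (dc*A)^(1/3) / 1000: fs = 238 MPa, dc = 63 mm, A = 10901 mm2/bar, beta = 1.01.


w = 0.011 * beta * fs * (dc * A)^(1/3) / 1000
= 0.011 * 1.01 * 238 * (63 * 10901)^(1/3) / 1000
= 0.233 mm

0.233


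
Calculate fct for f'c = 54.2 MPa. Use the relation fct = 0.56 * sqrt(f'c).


fct = 0.56 * sqrt(54.2)
= 0.56 * 7.362
= 4.123 MPa

4.123


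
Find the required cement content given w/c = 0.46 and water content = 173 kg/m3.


Cement = water / (w/c)
= 173 / 0.46
= 376.1 kg/m3

376.1


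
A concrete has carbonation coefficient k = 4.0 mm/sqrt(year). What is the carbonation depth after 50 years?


depth = k * sqrt(t)
= 4.0 * sqrt(50)
= 28.28 mm

28.28


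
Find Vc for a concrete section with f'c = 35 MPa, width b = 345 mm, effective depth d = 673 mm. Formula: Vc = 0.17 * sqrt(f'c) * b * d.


Vc = 0.17 * sqrt(35) * 345 * 673 / 1000
= 233.52 kN

233.52


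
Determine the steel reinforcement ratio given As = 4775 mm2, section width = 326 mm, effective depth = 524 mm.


rho = As / (b * d)
= 4775 / (326 * 524)
= 0.028

0.028


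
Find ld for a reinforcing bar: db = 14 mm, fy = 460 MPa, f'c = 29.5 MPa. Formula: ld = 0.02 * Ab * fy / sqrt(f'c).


Ab = pi * 14^2 / 4 = 153.938 mm2
ld = 0.02 * 153.938 * 460 / sqrt(29.5)
= 260.7 mm

260.7


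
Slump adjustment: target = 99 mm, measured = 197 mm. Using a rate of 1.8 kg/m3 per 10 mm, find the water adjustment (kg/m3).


Difference = 99 - 197 = -98 mm
Water adjustment = -98 * 1.8 / 10 = -17.6 kg/m3

-17.6


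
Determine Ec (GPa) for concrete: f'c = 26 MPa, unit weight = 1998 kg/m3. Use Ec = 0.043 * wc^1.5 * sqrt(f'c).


Ec = 0.043 * 1998^1.5 * sqrt(26) / 1000
= 19.58 GPa

19.58


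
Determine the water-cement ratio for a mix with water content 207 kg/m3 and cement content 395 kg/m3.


w/c = water / cement
w/c = 207 / 395 = 0.524

0.524


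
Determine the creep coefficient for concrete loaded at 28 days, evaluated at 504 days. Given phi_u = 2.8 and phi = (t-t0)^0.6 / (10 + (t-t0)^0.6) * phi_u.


dt = 504 - 28 = 476
phi = 476^0.6 / (10 + 476^0.6) * 2.8
= 2.245

2.245


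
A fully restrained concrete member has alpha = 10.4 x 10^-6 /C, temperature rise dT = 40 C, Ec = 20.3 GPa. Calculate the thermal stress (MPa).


sigma = alpha * dT * Ec
= 10.4e-6 * 40 * 20.3 * 1000
= 8.445 MPa

8.445


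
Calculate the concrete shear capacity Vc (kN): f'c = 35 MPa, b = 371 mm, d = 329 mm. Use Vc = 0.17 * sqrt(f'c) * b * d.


Vc = 0.17 * sqrt(35) * 371 * 329 / 1000
= 122.76 kN

122.76


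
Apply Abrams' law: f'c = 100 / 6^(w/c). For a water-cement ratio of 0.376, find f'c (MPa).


f'c = 100 / 6^0.376
= 100 / 1.961
= 50.98 MPa

50.98


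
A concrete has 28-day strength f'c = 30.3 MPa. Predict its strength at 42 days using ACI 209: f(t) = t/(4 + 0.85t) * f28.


f(42) = 42 / (4 + 0.85 * 42) * 30.3
= 42 / 39.7 * 30.3
= 32.06 MPa

32.06


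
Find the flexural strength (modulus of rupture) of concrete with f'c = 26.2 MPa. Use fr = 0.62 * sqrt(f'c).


fr = 0.62 * sqrt(26.2)
= 3.174 MPa

3.174


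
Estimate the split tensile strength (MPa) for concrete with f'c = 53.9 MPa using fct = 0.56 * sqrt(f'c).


fct = 0.56 * sqrt(53.9)
= 0.56 * 7.342
= 4.111 MPa

4.111


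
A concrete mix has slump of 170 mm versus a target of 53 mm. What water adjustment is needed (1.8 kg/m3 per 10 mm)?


Difference = 53 - 170 = -117 mm
Water adjustment = -117 * 1.8 / 10 = -21.1 kg/m3

-21.1


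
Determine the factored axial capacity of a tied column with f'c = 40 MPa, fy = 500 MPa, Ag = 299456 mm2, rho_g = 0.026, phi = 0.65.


Ast = rho * Ag = 0.026 * 299456 = 7785.856 mm2
phi*Pn = 0.65 * 0.80 * (0.85 * 40 * (299456 - 7785.856) + 500 * 7785.856) / 1000
= 7181.05 kN

7181.05


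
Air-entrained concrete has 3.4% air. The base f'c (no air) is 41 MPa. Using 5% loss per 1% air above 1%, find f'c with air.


Strength loss = (3.4 - 1) * 5 = 12.0%
f'c = 41 * (1 - 12.0/100)
= 36.08 MPa

36.08


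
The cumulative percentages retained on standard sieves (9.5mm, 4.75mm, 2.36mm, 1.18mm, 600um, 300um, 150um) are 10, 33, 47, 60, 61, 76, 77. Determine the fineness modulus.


FM = sum(cumulative % retained) / 100
= 364 / 100
= 3.64

3.64


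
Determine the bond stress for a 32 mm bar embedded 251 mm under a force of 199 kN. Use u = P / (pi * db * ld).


u = P / (pi * db * ld)
= 199 * 1000 / (pi * 32 * 251)
= 7.886 MPa

7.886


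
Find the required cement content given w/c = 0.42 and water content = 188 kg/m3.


Cement = water / (w/c)
= 188 / 0.42
= 447.6 kg/m3

447.6


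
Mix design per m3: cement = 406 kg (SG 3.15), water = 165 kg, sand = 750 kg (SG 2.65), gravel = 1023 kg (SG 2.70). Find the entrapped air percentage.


Vol cement = 406 / (3.15 * 1000) = 0.128889 m3
Vol water = 165 / 1000 = 0.165 m3
Vol sand = 750 / (2.65 * 1000) = 0.283019 m3
Vol gravel = 1023 / (2.70 * 1000) = 0.378889 m3
Total solid + water volume = 0.955797 m3
Air = (1 - 0.955797) * 100 = 4.42%

4.42


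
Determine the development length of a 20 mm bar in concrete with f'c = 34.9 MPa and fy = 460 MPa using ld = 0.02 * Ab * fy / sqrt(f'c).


Ab = pi * 20^2 / 4 = 314.159 mm2
ld = 0.02 * 314.159 * 460 / sqrt(34.9)
= 489.2 mm

489.2


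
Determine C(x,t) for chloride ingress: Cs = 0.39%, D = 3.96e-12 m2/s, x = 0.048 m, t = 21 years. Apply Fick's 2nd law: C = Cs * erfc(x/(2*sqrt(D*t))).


t_seconds = 21 * 365.25 * 24 * 3600 = 662709600.0 s
arg = 0.048 / (2 * sqrt(3.96e-12 * 662709600.0))
= 0.4685
erfc(0.4685) = 0.5076
C = 0.39 * 0.5076 = 0.198%

0.198


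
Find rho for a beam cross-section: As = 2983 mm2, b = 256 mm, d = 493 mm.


rho = As / (b * d)
= 2983 / (256 * 493)
= 0.0236

0.0236


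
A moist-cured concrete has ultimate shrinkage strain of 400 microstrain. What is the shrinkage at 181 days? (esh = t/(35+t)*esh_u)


esh(181) = 181 / (35 + 181) * 400
= 181 / 216 * 400
= 335.2 microstrain

335.2


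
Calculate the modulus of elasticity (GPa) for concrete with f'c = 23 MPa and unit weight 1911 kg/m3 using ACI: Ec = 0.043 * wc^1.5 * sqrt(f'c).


Ec = 0.043 * 1911^1.5 * sqrt(23) / 1000
= 17.23 GPa

17.23


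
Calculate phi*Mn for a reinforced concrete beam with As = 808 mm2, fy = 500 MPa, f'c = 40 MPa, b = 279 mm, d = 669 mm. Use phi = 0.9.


a = As * fy / (0.85 * f'c * b)
= 808 * 500 / (0.85 * 40 * 279)
= 42.5891 mm
Mn = As * fy * (d - a/2) / 10^6
= 261.673 kN-m
phi*Mn = 0.9 * 261.673 = 235.51 kN-m

235.51


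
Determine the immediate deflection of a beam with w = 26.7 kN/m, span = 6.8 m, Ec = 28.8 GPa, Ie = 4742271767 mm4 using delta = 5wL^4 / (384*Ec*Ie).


Convert: L = 6.8 m = 6800 mm, Ec = 28.8 GPa = 28800 MPa
delta = 5 * 26.7 * 6800^4 / (384 * 28800 * 4742271767)
= 5.44 mm

5.44


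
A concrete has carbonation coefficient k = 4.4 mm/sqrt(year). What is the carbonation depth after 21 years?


depth = k * sqrt(t)
= 4.4 * sqrt(21)
= 20.16 mm

20.16


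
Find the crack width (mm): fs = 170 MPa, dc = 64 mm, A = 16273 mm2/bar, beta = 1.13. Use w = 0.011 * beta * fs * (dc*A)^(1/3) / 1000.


w = 0.011 * beta * fs * (dc * A)^(1/3) / 1000
= 0.011 * 1.13 * 170 * (64 * 16273)^(1/3) / 1000
= 0.214 mm

0.214


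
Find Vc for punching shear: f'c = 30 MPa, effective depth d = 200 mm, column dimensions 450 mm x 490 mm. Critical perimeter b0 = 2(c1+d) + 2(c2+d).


b0 = 2*(450 + 200) + 2*(490 + 200) = 2680 mm
Vc = 0.33 * sqrt(30) * 2680 * 200 / 1000
= 968.81 kN

968.81


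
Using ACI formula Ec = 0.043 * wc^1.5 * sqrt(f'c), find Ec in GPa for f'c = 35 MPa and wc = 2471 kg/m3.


Ec = 0.043 * 2471^1.5 * sqrt(35) / 1000
= 31.25 GPa

31.25


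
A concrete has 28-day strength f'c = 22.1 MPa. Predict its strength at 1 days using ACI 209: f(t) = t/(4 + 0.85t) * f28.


f(1) = 1 / (4 + 0.85 * 1) * 22.1
= 1 / 4.85 * 22.1
= 4.56 MPa

4.56


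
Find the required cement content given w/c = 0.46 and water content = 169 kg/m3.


Cement = water / (w/c)
= 169 / 0.46
= 367.4 kg/m3

367.4


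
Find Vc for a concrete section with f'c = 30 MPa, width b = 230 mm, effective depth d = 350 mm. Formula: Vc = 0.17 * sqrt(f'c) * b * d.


Vc = 0.17 * sqrt(30) * 230 * 350 / 1000
= 74.96 kN

74.96


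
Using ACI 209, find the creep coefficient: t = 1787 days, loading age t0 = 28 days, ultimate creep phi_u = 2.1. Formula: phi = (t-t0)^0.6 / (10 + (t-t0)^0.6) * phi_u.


dt = 1787 - 28 = 1759
phi = 1759^0.6 / (10 + 1759^0.6) * 2.1
= 1.887

1.887


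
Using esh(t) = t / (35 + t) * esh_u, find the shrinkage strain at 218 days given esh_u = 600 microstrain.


esh(218) = 218 / (35 + 218) * 600
= 218 / 253 * 600
= 517.0 microstrain

517.0


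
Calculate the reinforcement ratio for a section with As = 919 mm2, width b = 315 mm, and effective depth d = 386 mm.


rho = As / (b * d)
= 919 / (315 * 386)
= 0.0076

0.0076


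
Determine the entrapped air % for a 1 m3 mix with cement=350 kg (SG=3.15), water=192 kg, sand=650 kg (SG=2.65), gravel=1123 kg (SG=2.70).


Vol cement = 350 / (3.15 * 1000) = 0.111111 m3
Vol water = 192 / 1000 = 0.192 m3
Vol sand = 650 / (2.65 * 1000) = 0.245283 m3
Vol gravel = 1123 / (2.70 * 1000) = 0.415926 m3
Total solid + water volume = 0.96432 m3
Air = (1 - 0.96432) * 100 = 3.57%

3.57


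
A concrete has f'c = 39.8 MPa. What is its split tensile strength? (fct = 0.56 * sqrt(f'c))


fct = 0.56 * sqrt(39.8)
= 0.56 * 6.309
= 3.533 MPa

3.533


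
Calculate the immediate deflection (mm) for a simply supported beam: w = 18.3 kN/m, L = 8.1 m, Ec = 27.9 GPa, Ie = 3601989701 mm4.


Convert: L = 8.1 m = 8100 mm, Ec = 27.9 GPa = 27900 MPa
delta = 5 * 18.3 * 8100^4 / (384 * 27900 * 3601989701)
= 10.21 mm

10.21


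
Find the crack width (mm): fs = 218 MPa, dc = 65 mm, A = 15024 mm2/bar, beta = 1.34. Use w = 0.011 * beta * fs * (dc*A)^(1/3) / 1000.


w = 0.011 * beta * fs * (dc * A)^(1/3) / 1000
= 0.011 * 1.34 * 218 * (65 * 15024)^(1/3) / 1000
= 0.319 mm

0.319


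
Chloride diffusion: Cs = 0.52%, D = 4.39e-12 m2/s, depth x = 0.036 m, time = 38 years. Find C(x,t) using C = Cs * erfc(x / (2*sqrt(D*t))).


t_seconds = 38 * 365.25 * 24 * 3600 = 1199188800.0 s
arg = 0.036 / (2 * sqrt(4.39e-12 * 1199188800.0))
= 0.2481
erfc(0.2481) = 0.7257
C = 0.52 * 0.7257 = 0.3774%

0.3774


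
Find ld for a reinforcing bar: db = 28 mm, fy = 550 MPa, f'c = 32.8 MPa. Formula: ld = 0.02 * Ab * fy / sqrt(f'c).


Ab = pi * 28^2 / 4 = 615.752 mm2
ld = 0.02 * 615.752 * 550 / sqrt(32.8)
= 1182.7 mm

1182.7


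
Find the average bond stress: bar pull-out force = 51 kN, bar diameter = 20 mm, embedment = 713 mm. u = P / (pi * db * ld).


u = P / (pi * db * ld)
= 51 * 1000 / (pi * 20 * 713)
= 1.138 MPa

1.138


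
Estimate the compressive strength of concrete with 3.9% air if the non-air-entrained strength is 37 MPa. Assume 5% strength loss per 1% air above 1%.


Strength loss = (3.9 - 1) * 5 = 14.5%
f'c = 37 * (1 - 14.5/100)
= 31.63 MPa

31.63


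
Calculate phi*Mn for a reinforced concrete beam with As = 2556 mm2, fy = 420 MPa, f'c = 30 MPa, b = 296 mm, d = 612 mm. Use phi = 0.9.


a = As * fy / (0.85 * f'c * b)
= 2556 * 420 / (0.85 * 30 * 296)
= 142.2258 mm
Mn = As * fy * (d - a/2) / 10^6
= 580.6531 kN-m
phi*Mn = 0.9 * 580.6531 = 522.59 kN-m

522.59


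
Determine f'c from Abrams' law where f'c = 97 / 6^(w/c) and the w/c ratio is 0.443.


f'c = 97 / 6^0.443
= 97 / 2.212
= 43.86 MPa

43.86


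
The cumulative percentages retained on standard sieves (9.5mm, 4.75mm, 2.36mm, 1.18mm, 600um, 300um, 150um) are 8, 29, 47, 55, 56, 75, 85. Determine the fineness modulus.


FM = sum(cumulative % retained) / 100
= 355 / 100
= 3.55

3.55


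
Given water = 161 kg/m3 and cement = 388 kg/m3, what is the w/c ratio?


w/c = water / cement
w/c = 161 / 388 = 0.415

0.415


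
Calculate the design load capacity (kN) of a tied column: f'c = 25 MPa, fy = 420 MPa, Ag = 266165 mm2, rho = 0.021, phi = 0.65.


Ast = rho * Ag = 0.021 * 266165 = 5589.465 mm2
phi*Pn = 0.65 * 0.80 * (0.85 * 25 * (266165 - 5589.465) + 420 * 5589.465) / 1000
= 4100.1 kN

4100.1


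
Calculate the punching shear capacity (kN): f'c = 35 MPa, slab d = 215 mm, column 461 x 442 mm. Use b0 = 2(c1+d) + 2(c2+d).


b0 = 2*(461 + 215) + 2*(442 + 215) = 2666 mm
Vc = 0.33 * sqrt(35) * 2666 * 215 / 1000
= 1119.04 kN

1119.04


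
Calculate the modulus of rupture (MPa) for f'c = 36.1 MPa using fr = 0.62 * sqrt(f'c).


fr = 0.62 * sqrt(36.1)
= 3.725 MPa

3.725


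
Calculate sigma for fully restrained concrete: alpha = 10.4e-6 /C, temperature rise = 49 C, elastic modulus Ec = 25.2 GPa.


sigma = alpha * dT * Ec
= 10.4e-6 * 49 * 25.2 * 1000
= 12.842 MPa

12.842


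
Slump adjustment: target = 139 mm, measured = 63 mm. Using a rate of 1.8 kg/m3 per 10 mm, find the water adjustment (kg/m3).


Difference = 139 - 63 = 76 mm
Water adjustment = 76 * 1.8 / 10 = 13.7 kg/m3

13.7


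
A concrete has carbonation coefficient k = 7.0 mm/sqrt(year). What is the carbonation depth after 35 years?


depth = k * sqrt(t)
= 7.0 * sqrt(35)
= 41.41 mm

41.41


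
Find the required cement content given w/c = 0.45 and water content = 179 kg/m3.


Cement = water / (w/c)
= 179 / 0.45
= 397.8 kg/m3

397.8


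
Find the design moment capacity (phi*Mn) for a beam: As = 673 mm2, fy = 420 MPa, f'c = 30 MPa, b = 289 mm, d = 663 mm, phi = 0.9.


a = As * fy / (0.85 * f'c * b)
= 673 * 420 / (0.85 * 30 * 289)
= 38.3554 mm
Mn = As * fy * (d - a/2) / 10^6
= 181.9828 kN-m
phi*Mn = 0.9 * 181.9828 = 163.78 kN-m

163.78


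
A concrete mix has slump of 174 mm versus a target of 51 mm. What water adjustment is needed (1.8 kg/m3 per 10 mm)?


Difference = 51 - 174 = -123 mm
Water adjustment = -123 * 1.8 / 10 = -22.1 kg/m3

-22.1


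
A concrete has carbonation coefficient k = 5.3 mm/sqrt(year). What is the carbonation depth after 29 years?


depth = k * sqrt(t)
= 5.3 * sqrt(29)
= 28.54 mm

28.54


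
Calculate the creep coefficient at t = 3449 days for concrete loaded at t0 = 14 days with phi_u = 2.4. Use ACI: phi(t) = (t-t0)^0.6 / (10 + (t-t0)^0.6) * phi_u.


dt = 3449 - 14 = 3435
phi = 3435^0.6 / (10 + 3435^0.6) * 2.4
= 2.231

2.231


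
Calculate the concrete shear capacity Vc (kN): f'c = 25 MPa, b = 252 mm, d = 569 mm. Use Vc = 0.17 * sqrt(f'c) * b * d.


Vc = 0.17 * sqrt(25) * 252 * 569 / 1000
= 121.88 kN

121.88


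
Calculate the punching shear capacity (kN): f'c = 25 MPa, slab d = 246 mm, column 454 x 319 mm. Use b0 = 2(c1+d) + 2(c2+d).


b0 = 2*(454 + 246) + 2*(319 + 246) = 2530 mm
Vc = 0.33 * sqrt(25) * 2530 * 246 / 1000
= 1026.93 kN

1026.93


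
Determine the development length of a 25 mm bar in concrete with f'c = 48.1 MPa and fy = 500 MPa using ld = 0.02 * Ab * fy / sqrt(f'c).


Ab = pi * 25^2 / 4 = 490.874 mm2
ld = 0.02 * 490.874 * 500 / sqrt(48.1)
= 707.8 mm

707.8


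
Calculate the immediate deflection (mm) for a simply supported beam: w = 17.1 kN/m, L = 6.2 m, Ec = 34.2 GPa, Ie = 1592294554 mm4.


Convert: L = 6.2 m = 6200 mm, Ec = 34.2 GPa = 34200 MPa
delta = 5 * 17.1 * 6200^4 / (384 * 34200 * 1592294554)
= 6.04 mm

6.04


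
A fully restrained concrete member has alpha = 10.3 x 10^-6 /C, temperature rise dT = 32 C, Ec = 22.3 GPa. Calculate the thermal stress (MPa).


sigma = alpha * dT * Ec
= 10.3e-6 * 32 * 22.3 * 1000
= 7.35 MPa

7.35


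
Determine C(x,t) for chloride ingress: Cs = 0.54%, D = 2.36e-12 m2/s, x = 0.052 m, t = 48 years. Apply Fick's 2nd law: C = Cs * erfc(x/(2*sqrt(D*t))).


t_seconds = 48 * 365.25 * 24 * 3600 = 1514764800.0 s
arg = 0.052 / (2 * sqrt(2.36e-12 * 1514764800.0))
= 0.4349
erfc(0.4349) = 0.5386
C = 0.54 * 0.5386 = 0.2908%

0.2908


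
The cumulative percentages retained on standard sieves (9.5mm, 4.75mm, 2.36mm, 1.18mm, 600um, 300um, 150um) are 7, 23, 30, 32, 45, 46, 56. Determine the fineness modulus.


FM = sum(cumulative % retained) / 100
= 239 / 100
= 2.39

2.39


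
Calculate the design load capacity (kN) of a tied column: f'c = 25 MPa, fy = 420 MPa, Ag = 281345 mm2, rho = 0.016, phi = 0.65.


Ast = rho * Ag = 0.016 * 281345 = 4501.52 mm2
phi*Pn = 0.65 * 0.80 * (0.85 * 25 * (281345 - 4501.52) + 420 * 4501.52) / 1000
= 4042.25 kN

4042.25


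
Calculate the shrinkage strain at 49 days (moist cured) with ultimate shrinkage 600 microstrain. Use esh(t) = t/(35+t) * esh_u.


esh(49) = 49 / (35 + 49) * 600
= 49 / 84 * 600
= 350.0 microstrain

350.0


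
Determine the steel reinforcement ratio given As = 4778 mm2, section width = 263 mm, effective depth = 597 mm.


rho = As / (b * d)
= 4778 / (263 * 597)
= 0.0304

0.0304


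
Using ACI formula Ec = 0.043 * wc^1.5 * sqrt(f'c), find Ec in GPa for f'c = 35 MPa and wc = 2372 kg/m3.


Ec = 0.043 * 2372^1.5 * sqrt(35) / 1000
= 29.39 GPa

29.39


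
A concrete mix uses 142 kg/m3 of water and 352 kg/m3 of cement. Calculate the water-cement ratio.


w/c = water / cement
w/c = 142 / 352 = 0.403

0.403


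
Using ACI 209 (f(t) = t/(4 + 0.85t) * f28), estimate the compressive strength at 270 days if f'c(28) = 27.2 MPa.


f(270) = 270 / (4 + 0.85 * 270) * 27.2
= 270 / 233.5 * 27.2
= 31.45 MPa

31.45


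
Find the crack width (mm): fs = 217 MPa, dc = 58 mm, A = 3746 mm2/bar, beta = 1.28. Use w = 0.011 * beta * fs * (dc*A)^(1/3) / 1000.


w = 0.011 * beta * fs * (dc * A)^(1/3) / 1000
= 0.011 * 1.28 * 217 * (58 * 3746)^(1/3) / 1000
= 0.184 mm

0.184


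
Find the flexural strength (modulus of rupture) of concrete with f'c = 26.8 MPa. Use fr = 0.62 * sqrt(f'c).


fr = 0.62 * sqrt(26.8)
= 3.21 MPa

3.21


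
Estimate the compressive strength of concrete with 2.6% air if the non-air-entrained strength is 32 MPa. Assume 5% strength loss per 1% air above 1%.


Strength loss = (2.6 - 1) * 5 = 8.0%
f'c = 32 * (1 - 8.0/100)
= 29.44 MPa

29.44


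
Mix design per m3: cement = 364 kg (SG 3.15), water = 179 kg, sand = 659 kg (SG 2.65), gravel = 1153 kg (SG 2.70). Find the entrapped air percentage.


Vol cement = 364 / (3.15 * 1000) = 0.115556 m3
Vol water = 179 / 1000 = 0.179 m3
Vol sand = 659 / (2.65 * 1000) = 0.248679 m3
Vol gravel = 1153 / (2.70 * 1000) = 0.427037 m3
Total solid + water volume = 0.970272 m3
Air = (1 - 0.970272) * 100 = 2.97%

2.97


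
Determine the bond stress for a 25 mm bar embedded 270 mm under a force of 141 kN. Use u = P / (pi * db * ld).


u = P / (pi * db * ld)
= 141 * 1000 / (pi * 25 * 270)
= 6.649 MPa

6.649


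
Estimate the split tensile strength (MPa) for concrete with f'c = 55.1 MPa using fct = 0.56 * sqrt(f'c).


fct = 0.56 * sqrt(55.1)
= 0.56 * 7.423
= 4.157 MPa

4.157


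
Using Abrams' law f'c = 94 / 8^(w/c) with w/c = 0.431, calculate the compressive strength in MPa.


f'c = 94 / 8^0.431
= 94 / 2.45
= 38.36 MPa

38.36


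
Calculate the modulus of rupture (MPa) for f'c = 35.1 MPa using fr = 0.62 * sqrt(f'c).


fr = 0.62 * sqrt(35.1)
= 3.673 MPa

3.673


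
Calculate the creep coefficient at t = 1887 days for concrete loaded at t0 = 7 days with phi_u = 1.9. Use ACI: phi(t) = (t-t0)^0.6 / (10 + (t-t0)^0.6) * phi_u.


dt = 1887 - 7 = 1880
phi = 1880^0.6 / (10 + 1880^0.6) * 1.9
= 1.714

1.714


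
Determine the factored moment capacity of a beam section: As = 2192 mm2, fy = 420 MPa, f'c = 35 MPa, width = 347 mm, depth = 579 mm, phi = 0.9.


a = As * fy / (0.85 * f'c * b)
= 2192 * 420 / (0.85 * 35 * 347)
= 89.1812 mm
Mn = As * fy * (d - a/2) / 10^6
= 491.9987 kN-m
phi*Mn = 0.9 * 491.9987 = 442.8 kN-m

442.8


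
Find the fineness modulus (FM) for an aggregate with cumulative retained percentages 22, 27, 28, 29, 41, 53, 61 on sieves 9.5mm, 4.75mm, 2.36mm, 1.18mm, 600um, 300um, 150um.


FM = sum(cumulative % retained) / 100
= 261 / 100
= 2.61

2.61


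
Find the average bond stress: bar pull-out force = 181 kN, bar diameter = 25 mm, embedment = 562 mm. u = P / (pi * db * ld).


u = P / (pi * db * ld)
= 181 * 1000 / (pi * 25 * 562)
= 4.101 MPa

4.101


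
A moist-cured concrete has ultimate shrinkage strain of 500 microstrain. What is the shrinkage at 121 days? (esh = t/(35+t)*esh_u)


esh(121) = 121 / (35 + 121) * 500
= 121 / 156 * 500
= 387.8 microstrain

387.8


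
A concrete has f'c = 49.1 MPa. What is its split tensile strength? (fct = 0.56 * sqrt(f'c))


fct = 0.56 * sqrt(49.1)
= 0.56 * 7.007
= 3.924 MPa

3.924


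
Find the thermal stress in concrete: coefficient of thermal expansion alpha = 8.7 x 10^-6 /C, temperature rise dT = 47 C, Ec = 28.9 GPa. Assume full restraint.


sigma = alpha * dT * Ec
= 8.7e-6 * 47 * 28.9 * 1000
= 11.817 MPa

11.817


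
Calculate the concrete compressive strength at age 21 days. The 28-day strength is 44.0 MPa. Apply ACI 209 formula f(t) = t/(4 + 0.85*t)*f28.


f(21) = 21 / (4 + 0.85 * 21) * 44.0
= 21 / 21.85 * 44.0
= 42.29 MPa

42.29


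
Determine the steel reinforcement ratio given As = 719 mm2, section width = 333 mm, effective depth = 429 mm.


rho = As / (b * d)
= 719 / (333 * 429)
= 0.005

0.005


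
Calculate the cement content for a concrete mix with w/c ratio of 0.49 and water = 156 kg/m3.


Cement = water / (w/c)
= 156 / 0.49
= 318.4 kg/m3

318.4


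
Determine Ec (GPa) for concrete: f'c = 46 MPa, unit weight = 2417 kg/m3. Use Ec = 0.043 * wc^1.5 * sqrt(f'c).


Ec = 0.043 * 2417^1.5 * sqrt(46) / 1000
= 34.65 GPa

34.65


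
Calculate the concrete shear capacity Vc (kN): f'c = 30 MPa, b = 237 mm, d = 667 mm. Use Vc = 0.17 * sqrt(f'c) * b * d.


Vc = 0.17 * sqrt(30) * 237 * 667 / 1000
= 147.19 kN

147.19


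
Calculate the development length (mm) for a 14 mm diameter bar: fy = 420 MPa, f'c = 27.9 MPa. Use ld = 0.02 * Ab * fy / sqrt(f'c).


Ab = pi * 14^2 / 4 = 153.938 mm2
ld = 0.02 * 153.938 * 420 / sqrt(27.9)
= 244.8 mm

244.8


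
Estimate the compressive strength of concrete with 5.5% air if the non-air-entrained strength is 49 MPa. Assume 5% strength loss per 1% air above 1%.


Strength loss = (5.5 - 1) * 5 = 22.5%
f'c = 49 * (1 - 22.5/100)
= 37.98 MPa

37.98


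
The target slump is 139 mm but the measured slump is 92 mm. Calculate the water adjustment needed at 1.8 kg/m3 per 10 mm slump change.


Difference = 139 - 92 = 47 mm
Water adjustment = 47 * 1.8 / 10 = 8.5 kg/m3

8.5


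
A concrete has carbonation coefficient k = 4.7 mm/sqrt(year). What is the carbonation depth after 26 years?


depth = k * sqrt(t)
= 4.7 * sqrt(26)
= 23.97 mm

23.97


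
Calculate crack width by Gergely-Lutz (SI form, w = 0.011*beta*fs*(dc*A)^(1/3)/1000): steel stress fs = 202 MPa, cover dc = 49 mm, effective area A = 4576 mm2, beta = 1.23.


w = 0.011 * beta * fs * (dc * A)^(1/3) / 1000
= 0.011 * 1.23 * 202 * (49 * 4576)^(1/3) / 1000
= 0.166 mm

0.166


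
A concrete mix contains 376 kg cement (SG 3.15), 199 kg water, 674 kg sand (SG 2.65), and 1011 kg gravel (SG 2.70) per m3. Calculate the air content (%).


Vol cement = 376 / (3.15 * 1000) = 0.119365 m3
Vol water = 199 / 1000 = 0.199 m3
Vol sand = 674 / (2.65 * 1000) = 0.25434 m3
Vol gravel = 1011 / (2.70 * 1000) = 0.374444 m3
Total solid + water volume = 0.947149 m3
Air = (1 - 0.947149) * 100 = 5.29%

5.29
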